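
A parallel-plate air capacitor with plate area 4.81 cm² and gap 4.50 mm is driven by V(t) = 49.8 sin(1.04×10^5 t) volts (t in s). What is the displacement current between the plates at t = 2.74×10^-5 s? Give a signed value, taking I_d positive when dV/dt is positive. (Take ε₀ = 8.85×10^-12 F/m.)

-4.69×10^-6 A

dV/dt = (49.8)(1.04×10^5)·cos(2.8496) = -4.960×10^6 V/s.
I_d = C dV/dt with C = ε₀A/d = (8.85×10^-12)(4.81×10^-4)/(4.50×10^-3) = 9.460×10^-13 F, so I_d = (9.460×10^-13)(-4.960×10^6) = -4.69×10^-6 A.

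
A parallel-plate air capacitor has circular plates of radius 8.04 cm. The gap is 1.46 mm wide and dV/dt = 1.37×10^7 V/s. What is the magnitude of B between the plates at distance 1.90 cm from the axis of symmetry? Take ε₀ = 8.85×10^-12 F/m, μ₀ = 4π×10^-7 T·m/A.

9.91×10^-10 T

I_d = C dV/dt with C = ε₀πR²/d = 1.231×10^-10 F, so I_d = (1.231×10^-10)(1.37×10^7) = 1.686×10^-3 A.
For r < R the Ampère–Maxwell law gives B(2πr) = μ₀ I_d (r²/R²), so B = μ₀ I_d r/(2πR²) = (4π×10^-7)(1.686×10^-3)(0.0190)/(2π·0.0804²) = 9.91×10^-10 T.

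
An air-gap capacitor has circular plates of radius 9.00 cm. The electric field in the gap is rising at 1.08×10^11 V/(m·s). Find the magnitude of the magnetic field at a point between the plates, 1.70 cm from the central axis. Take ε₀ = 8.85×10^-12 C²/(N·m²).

Total displacement current: I_d = ε₀(πR²)(dE/dt) = (8.85×10^-12)(0.02545)(1.08×10^11) = 0.02433 A.
An Ampèrian loop of radius r encloses a fraction (r/R)² of I_d. Then B·2πr = μ₀ I_d (r/R)², giving B = μ₀ I_d r/(2πR²) = 1.02×10^-8 T.

1.02×10^-8 T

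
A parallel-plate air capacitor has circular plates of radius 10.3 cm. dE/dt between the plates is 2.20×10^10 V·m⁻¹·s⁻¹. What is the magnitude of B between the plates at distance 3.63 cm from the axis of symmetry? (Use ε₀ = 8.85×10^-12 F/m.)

4.44×10^-9 T

Total displacement current: I_d = ε₀(πR²)(dE/dt) = (8.85×10^-12)(0.03333)(2.20×10^10) = 6.489×10^-3 A.
An Ampèrian loop of radius r encloses a fraction (r/R)² of I_d. Then B·2πr = μ₀ I_d (r/R)², giving B = μ₀ I_d r/(2πR²) = 4.44×10^-9 T.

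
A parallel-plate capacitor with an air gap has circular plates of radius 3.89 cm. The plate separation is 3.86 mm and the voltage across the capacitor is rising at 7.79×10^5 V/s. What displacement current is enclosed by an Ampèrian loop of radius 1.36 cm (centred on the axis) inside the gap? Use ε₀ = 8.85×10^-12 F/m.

With E = V/d, dE/dt = 2.018×10^8 V/(m·s) and πR² = 4.754×10^-3 m², giving I_d = ε₀ πR² dE/dt = 8.490×10^-6 A.
Through an area πr² the displacement current is I_d·(πr²/πR²) = I_d (r/R)² = 1.04×10^-6 A.

1.04×10^-6 A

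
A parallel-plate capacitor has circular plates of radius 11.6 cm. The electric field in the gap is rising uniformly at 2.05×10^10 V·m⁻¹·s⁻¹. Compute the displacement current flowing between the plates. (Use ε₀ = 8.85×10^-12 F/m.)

7.67×10^-3 A

The displacement current is ε₀ times dΦ_E/dt = ε₀ A dE/dt = (8.85×10^-12)(0.04227)(2.05×10^10) = 7.67×10^-3 A.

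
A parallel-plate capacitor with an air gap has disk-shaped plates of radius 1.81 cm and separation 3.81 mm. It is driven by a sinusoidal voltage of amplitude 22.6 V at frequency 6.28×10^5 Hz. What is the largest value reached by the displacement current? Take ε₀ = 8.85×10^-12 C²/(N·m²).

2.13×10^-4 A

The displacement current equals the conduction current C dV/dt, which peaks at C V₀ ω.
With C = ε₀A/d = (8.85×10^-12)(1.029×10^-3)/(3.81×10^-3) = 2.390×10^-12 F and ω = 2πf = 3.946×10^6 rad/s, I_d,max = (2.390×10^-12)(22.6)(3.946×10^6) = 2.13×10^-4 A.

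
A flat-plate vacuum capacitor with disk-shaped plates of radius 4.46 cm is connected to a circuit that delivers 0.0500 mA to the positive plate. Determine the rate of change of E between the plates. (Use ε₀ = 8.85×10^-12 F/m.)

Charge continuity gives I_d = I = 5.00×10^-5 A between the plates.
Inverting I_d = ε₀ A dE/dt gives dE/dt = 5.00×10^-5 / (8.85×10^-12 · 6.249×10^-3) = 9.04×10^8 V/(m·s).

9.04×10^8 V/(m·s)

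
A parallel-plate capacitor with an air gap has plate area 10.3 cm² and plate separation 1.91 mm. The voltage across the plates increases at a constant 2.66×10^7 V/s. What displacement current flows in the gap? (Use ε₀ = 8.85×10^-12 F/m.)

1.27×10^-4 A

C = ε₀A/d = (8.85×10^-12)(1.03×10^-3)/(1.91×10^-3) = 4.773×10^-12 F.
I_d = C dV/dt = (4.773×10^-12)(2.66×10^7) = 1.27×10^-4 A.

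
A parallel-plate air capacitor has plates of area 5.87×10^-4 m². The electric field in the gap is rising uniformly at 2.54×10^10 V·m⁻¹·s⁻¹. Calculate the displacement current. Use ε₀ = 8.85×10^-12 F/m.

1.32×10^-4 A

With a uniform field, Φ_E = EA, so I_d = ε₀ A dE/dt = 1.32×10^-4 A.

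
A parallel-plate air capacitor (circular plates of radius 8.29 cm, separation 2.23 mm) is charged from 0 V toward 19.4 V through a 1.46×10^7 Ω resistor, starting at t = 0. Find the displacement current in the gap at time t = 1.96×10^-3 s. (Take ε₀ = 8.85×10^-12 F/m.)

2.77×10^-7 A

C = ε₀A/d = (8.85×10^-12)(0.02159)/(2.23×10^-3) = 8.568×10^-11 F, so τ = RC = 1.251×10^-3 s.
The conduction current is I(t) = (V₀/R) e^(−t/τ), and the displacement current between the plates equals it.
t/τ = 1.567; I_d = (19.4/1.46×10^7) · e^(−1.567) = (1.329×10^-6)(0.2087) = 2.77×10^-7 A.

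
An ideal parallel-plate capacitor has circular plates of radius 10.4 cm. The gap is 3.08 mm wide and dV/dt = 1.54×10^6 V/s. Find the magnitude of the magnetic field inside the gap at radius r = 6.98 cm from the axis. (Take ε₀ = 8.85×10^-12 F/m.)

1.94×10^-10 T

dE/dt = (dV/dt)/d = 5.000×10^8 V/(m·s); I_d = ε₀(πR²)(dE/dt) = (8.85×10^-12)(0.03398)(5.000×10^8) = 1.504×10^-4 A.
∮B·dl = μ₀ I_d,enc with I_d,enc = I_d r²/R² = 6.775×10^-5 A; so B = μ₀ I_d,enc/(2πr) = 1.94×10^-10 T.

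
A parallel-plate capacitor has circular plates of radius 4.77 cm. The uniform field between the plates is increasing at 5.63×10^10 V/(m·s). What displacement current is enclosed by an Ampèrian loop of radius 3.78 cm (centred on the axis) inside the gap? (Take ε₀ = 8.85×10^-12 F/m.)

2.24×10^-3 A

Through the whole plate area (πR² = 7.148×10^-3 m²), I_d = ε₀ πR² dE/dt = 3.562×10^-3 A.
Through an area πr² the displacement current is I_d·(πr²/πR²) = I_d (r/R)² = 2.24×10^-3 A.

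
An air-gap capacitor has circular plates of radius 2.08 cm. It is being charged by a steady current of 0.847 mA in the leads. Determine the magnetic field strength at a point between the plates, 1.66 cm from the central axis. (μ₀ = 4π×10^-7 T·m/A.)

No conduction current crosses the gap, so I_d there equals the 8.47×10^-4 A in the leads.
An Ampèrian loop of radius r encloses a fraction (r/R)² of I_d. Then B·2πr = μ₀ I_d (r/R)², giving B = μ₀ I_d r/(2πR²) = 6.50×10^-9 T.

6.50×10^-9 T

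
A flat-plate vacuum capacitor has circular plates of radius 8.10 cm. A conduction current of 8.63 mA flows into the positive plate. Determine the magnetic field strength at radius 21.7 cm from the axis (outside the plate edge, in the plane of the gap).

7.95×10^-9 T

No conduction current crosses the gap, so I_d there equals the 8.63×10^-3 A in the leads.
For r ≥ R the full I_d is enclosed: B = μ₀ I_d/(2πr) = (4π×10^-7)(8.63×10^-3)/(2π·0.217) = 7.95×10^-9 T.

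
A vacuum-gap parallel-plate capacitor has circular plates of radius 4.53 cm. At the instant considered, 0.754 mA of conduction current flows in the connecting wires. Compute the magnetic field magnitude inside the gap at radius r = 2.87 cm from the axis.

2.11×10^-9 T

Between the plates the displacement current equals the wire current: I_d = 0.754 mA = 7.54×10^-4 A.
For r < R the Ampère–Maxwell law gives B(2πr) = μ₀ I_d (r²/R²), so B = μ₀ I_d r/(2πR²) = (4π×10^-7)(7.54×10^-4)(0.0287)/(2π·0.0453²) = 2.11×10^-9 T.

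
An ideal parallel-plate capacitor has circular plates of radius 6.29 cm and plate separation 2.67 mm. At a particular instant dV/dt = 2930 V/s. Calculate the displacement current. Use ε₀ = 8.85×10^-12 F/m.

1.21×10^-7 A

E = V/d so dE/dt = (dV/dt)/d = 1.097×10^6 V/(m·s), and I_d = ε₀ A dE/dt = (8.85×10^-12)(0.01243)(1.097×10^6) = 1.21×10^-7 A.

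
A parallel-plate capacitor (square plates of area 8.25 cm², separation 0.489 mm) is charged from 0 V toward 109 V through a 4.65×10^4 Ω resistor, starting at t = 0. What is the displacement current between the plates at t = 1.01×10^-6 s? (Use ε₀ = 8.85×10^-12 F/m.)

5.47×10^-4 A

C = ε₀A/d = (8.85×10^-12)(8.25×10^-4)/(4.89×10^-4) = 1.493×10^-11 F and τ = RC = 6.942×10^-7 s. I_d in the gap equals the RC charging current.
I_d(t) = (V₀/R) e^(−t/τ) = 2.344×10^-3 · e^(−1.455) = 5.47×10^-4 A.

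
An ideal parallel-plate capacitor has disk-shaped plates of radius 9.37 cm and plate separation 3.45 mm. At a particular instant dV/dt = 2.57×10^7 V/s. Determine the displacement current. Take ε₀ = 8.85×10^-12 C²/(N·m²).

1.82×10^-3 A

C = ε₀A/d = (8.85×10^-12)(0.02758)/(3.45×10^-3) = 7.075×10^-11 F.
I_d = C dV/dt = (7.075×10^-11)(2.57×10^7) = 1.82×10^-3 A.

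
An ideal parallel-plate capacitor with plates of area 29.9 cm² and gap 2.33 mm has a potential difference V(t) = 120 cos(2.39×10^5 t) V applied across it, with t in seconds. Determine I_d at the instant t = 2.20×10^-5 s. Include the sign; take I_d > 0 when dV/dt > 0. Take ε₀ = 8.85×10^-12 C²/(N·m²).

dE/dt = (V₀ω/d)·−sin(ωt) with ωt = 5.258 rad: (120)(2.39×10^5)(0.8548)/(2.33×10^-3) = 1.052×10^10 V/(m·s).
I_d = ε₀ A dE/dt = (8.85×10^-12)(2.99×10^-3)(1.052×10^10) = 2.78×10^-4 A.

2.78×10^-4 A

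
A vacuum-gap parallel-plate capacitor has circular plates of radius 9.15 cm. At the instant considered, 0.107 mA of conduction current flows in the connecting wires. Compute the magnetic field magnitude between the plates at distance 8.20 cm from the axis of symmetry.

No conduction current crosses the gap, so I_d there equals the 1.07×10^-4 A in the leads.
∮B·dl = μ₀ I_d,enc with I_d,enc = I_d r²/R² = 8.593×10^-5 A; so B = μ₀ I_d,enc/(2πr) = 2.10×10^-10 T.

2.10×10^-10 T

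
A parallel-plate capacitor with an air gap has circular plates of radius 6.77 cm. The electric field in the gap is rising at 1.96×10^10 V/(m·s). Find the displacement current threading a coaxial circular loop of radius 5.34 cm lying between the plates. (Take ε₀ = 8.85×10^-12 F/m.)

I_d = ε₀ dΦ_E/dt = ε₀ πR² (dE/dt) = (8.85×10^-12)(0.01440)(1.96×10^10) = 2.498×10^-3 A through the full plate area.
Through an area πr² the displacement current is I_d·(πr²/πR²) = I_d (r/R)² = 1.55×10^-3 A.

1.55×10^-3 A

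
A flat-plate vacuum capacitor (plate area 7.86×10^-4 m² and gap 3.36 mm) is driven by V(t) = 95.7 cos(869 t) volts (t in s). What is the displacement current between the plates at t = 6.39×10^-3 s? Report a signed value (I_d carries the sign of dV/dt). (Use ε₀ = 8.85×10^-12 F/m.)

C = ε₀A/d = (8.85×10^-12)(7.86×10^-4)/(3.36×10^-3) = 2.070×10^-12 F. dV/dt = V₀ω·−sin(ωt); at ωt = 5.55291 rad this factor is 0.6671.
I_d = C dV/dt = (2.070×10^-12)(95.7)(869)(0.6671) = 1.15×10^-7 A.

1.15×10^-7 A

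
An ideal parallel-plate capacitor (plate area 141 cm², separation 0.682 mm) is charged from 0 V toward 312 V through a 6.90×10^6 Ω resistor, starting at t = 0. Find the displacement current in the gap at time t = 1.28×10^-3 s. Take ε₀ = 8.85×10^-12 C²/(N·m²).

With C = ε₀A/d = (8.85×10^-12)(0.0141)/(6.82×10^-4) = 1.830×10^-10 F, the time constant is τ = RC = 1.263×10^-3 s, so t/τ = 1.013 and e^(−t/τ) = 0.3631.
I_d = I_cond = (V₀/R) e^(−t/τ) = (4.522×10^-5)(0.3631) = 1.64×10^-5 A.

1.64×10^-5 A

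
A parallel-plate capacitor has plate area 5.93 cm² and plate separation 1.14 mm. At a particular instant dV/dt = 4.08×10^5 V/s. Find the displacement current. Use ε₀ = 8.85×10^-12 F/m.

The field between the plates is E = V/d, so dE/dt = (4.08×10^5)/(1.14×10^-3 m) = 3.579×10^8 V/(m·s).
I_d = ε₀ A (dE/dt) = (8.85×10^-12)(5.93×10^-4)(3.579×10^8) = 1.88×10^-6 A.

1.88×10^-6 A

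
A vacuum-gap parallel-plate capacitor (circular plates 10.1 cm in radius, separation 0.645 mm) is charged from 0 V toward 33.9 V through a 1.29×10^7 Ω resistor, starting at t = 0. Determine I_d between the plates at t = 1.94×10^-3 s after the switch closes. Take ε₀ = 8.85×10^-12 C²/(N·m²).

1.87×10^-6 A

With C = ε₀A/d = (8.85×10^-12)(0.03205)/(6.45×10^-4) = 4.398×10^-10 F, the time constant is τ = RC = 5.673×10^-3 s, so t/τ = 0.3420 and e^(−t/τ) = 0.7103.
I_d = I_cond = (V₀/R) e^(−t/τ) = (2.628×10^-6)(0.7103) = 1.87×10^-6 A.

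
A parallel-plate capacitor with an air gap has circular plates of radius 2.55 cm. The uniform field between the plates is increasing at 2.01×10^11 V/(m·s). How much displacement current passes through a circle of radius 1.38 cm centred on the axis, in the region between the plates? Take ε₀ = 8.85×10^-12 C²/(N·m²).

1.06×10^-3 A

Through the whole plate area (πR² = 2.043×10^-3 m²), I_d = ε₀ πR² dE/dt = 3.634×10^-3 A.
Through an area πr² the displacement current is I_d·(πr²/πR²) = I_d (r/R)² = 1.06×10^-3 A.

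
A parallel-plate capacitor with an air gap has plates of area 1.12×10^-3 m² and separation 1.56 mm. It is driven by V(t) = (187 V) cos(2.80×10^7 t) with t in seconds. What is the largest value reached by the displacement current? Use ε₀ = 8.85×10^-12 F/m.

C = ε₀A/d = (8.85×10^-12)(1.12×10^-3)/(1.56×10^-3) = 6.354×10^-12 F; ω = 2.80×10^7 rad/s.
I_d = C dV/dt, so |I_d|_max = C V₀ ω = (6.354×10^-12)(187)(2.80×10^7) = 0.0333 A.

0.0333 A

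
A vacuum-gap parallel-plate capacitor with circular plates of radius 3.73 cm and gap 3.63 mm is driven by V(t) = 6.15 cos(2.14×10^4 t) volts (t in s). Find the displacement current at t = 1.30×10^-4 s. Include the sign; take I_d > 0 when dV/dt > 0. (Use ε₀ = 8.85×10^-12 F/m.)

C = ε₀A/d = (8.85×10^-12)(4.371×10^-3)/(3.63×10^-3) = 1.066×10^-11 F. dV/dt = V₀ω·−sin(ωt); at ωt = 2.782 rad this factor is -0.3519.
I_d = C dV/dt = (1.066×10^-11)(6.15)(2.14×10^4)(-0.3519) = -4.94×10^-7 A.

-4.94×10^-7 A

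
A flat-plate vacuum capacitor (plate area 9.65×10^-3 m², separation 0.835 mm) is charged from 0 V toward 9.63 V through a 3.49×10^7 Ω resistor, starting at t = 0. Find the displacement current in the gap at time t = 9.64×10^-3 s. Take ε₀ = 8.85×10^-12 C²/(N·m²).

1.85×10^-8 A

C = ε₀A/d = (8.85×10^-12)(9.65×10^-3)/(8.35×10^-4) = 1.023×10^-10 F, so τ = RC = 3.570×10^-3 s.
The conduction current is I(t) = (V₀/R) e^(−t/τ), and the displacement current between the plates equals it.
t/τ = 2.700; I_d = (9.63/3.49×10^7) · e^(−2.700) = (2.759×10^-7)(0.06721) = 1.85×10^-8 A.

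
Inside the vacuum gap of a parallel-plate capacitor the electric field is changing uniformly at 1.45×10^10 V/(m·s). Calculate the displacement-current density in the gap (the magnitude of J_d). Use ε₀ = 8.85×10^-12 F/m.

J_d = ε₀ ∂E/∂t, so J_d = 0.128 A/m².

0.128 A/m²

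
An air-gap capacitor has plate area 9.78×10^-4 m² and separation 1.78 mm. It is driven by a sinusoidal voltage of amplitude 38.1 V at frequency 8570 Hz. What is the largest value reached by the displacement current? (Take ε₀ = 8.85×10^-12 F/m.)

The displacement current equals the conduction current C dV/dt, which peaks at C V₀ ω.
With C = ε₀A/d = (8.85×10^-12)(9.78×10^-4)/(1.78×10^-3) = 4.863×10^-12 F and ω = 2πf = 5.385×10^4 rad/s, I_d,max = (4.863×10^-12)(38.1)(5.385×10^4) = 9.98×10^-6 A.

9.98×10^-6 A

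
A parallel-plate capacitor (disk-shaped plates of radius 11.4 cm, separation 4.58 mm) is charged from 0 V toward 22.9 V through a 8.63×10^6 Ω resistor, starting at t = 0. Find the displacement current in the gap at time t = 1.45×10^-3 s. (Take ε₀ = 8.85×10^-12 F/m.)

With C = ε₀A/d = (8.85×10^-12)(0.04083)/(4.58×10^-3) = 7.890×10^-11 F, the time constant is τ = RC = 6.809×10^-4 s, so t/τ = 2.130 and e^(−t/τ) = 0.1188.
I_d = I_cond = (V₀/R) e^(−t/τ) = (2.654×10^-6)(0.1188) = 3.15×10^-7 A.

3.15×10^-7 A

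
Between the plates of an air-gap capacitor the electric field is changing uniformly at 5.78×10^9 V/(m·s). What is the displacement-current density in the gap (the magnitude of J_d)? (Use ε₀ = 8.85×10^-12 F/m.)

0.0512 A/m²

The displacement-current density is ε₀ ∂E/∂t = (8.85×10^-12)(5.78×10^9) = 0.0512 A/m².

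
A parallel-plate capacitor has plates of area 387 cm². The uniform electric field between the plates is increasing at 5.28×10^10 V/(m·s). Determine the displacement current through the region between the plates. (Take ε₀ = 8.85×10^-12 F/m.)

The displacement current is ε₀ times dΦ_E/dt = ε₀ A dE/dt = (8.85×10^-12)(0.0387)(5.28×10^10) = 0.0181 A.

0.0181 A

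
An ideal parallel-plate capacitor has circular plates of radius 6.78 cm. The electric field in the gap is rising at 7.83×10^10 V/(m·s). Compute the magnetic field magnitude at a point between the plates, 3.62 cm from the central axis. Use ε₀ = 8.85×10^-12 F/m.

1.58×10^-8 T

I_d = ε₀ dΦ_E/dt = ε₀ πR² (dE/dt) = (8.85×10^-12)(0.01444)(7.83×10^10) = 0.01001 A through the full plate area.
∮B·dl = μ₀ I_d,enc with I_d,enc = I_d r²/R² = 2.854×10^-3 A; so B = μ₀ I_d,enc/(2πr) = 1.58×10^-8 T.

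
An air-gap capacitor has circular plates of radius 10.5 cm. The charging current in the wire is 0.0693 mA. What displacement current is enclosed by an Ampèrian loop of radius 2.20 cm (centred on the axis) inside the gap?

No conduction current crosses the gap, so I_d there equals the 6.93×10^-5 A in the leads.
Since J_d is uniform, the enclosed fraction is (r/R)² = 0.04390, giving I_d,enc = 3.04×10^-6 A.

3.04×10^-6 A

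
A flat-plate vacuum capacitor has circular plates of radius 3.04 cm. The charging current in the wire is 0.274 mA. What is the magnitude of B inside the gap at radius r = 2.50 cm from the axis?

1.48×10^-9 T

By continuity the displacement current in the gap matches the conduction current: I_d = 2.74×10^-4 A.
An Ampèrian loop of radius r encloses a fraction (r/R)² of I_d. Then B·2πr = μ₀ I_d (r/R)², giving B = μ₀ I_d r/(2πR²) = 1.48×10^-9 T.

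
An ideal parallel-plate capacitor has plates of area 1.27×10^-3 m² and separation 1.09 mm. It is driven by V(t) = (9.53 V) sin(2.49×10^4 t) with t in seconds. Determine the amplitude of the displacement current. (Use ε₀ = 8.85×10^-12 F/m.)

2.45×10^-6 A

C = ε₀A/d = (8.85×10^-12)(1.27×10^-3)/(1.09×10^-3) = 1.031×10^-11 F; ω = 2.49×10^4 rad/s.
I_d = C dV/dt, so |I_d|_max = C V₀ ω = (1.031×10^-11)(9.53)(2.49×10^4) = 2.45×10^-6 A.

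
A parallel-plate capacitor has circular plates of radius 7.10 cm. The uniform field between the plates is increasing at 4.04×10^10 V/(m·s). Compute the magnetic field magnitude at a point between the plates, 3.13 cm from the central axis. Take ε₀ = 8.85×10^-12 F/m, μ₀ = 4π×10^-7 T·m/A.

7.03×10^-9 T

I_d = ε₀ dΦ_E/dt = ε₀ πR² (dE/dt) = (8.85×10^-12)(0.01584)(4.04×10^10) = 5.663×10^-3 A through the full plate area.
An Ampèrian loop of radius r encloses a fraction (r/R)² of I_d. Then B·2πr = μ₀ I_d (r/R)², giving B = μ₀ I_d r/(2πR²) = 7.03×10^-9 T.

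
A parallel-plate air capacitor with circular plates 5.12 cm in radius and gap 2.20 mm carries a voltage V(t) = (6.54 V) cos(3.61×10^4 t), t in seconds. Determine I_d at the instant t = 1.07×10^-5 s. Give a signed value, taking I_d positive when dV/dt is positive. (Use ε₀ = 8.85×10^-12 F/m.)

-2.95×10^-6 A

dE/dt = (V₀ω/d)·−sin(ωt) with ωt = 0.38627 rad: (6.54)(3.61×10^4)(-0.3767)/(2.20×10^-3) = -4.043×10^7 V/(m·s).
I_d = ε₀ A dE/dt = (8.85×10^-12)(8.235×10^-3)(-4.043×10^7) = -2.95×10^-6 A.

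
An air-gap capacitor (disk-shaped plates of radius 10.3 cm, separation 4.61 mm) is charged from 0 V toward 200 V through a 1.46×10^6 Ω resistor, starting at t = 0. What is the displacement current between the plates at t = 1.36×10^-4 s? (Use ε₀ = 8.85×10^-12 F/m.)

With C = ε₀A/d = (8.85×10^-12)(0.03333)/(4.61×10^-3) = 6.398×10^-11 F, the time constant is τ = RC = 9.341×10^-5 s, so t/τ = 1.456 and e^(−t/τ) = 0.2332.
I_d = I_cond = (V₀/R) e^(−t/τ) = (1.370×10^-4)(0.2332) = 3.19×10^-5 A.

3.19×10^-5 A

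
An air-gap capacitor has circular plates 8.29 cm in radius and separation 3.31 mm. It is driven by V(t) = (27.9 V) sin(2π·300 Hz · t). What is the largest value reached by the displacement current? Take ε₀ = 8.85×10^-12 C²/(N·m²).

(dE/dt)_max = V₀ω/d = 1.589×10^7 V/(m·s); ω = 2πf = 1885 rad/s.
I_d,max = ε₀ A (dE/dt)_max = (8.85×10^-12)(0.02159)(1.589×10^7) = 3.04×10^-6 A.

3.04×10^-6 A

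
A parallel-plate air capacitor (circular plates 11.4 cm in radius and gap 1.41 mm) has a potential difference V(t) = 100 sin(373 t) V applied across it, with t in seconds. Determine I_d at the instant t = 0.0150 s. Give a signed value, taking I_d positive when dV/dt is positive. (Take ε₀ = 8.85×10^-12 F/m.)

dE/dt = (V₀ω/d)·cos(ωt) with ωt = 5.595 rad: (100)(373)(0.7724)/(1.41×10^-3) = 2.043×10^7 V/(m·s).
I_d = ε₀ A dE/dt = (8.85×10^-12)(0.04083)(2.043×10^7) = 7.38×10^-6 A.

7.38×10^-6 A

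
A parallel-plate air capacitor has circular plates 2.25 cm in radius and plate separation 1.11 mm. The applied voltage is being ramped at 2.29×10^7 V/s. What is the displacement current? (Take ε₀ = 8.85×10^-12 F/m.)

The displacement current equals the charging current C dV/dt. With C = ε₀A/d = (8.85×10^-12)(1.590×10^-3)/(1.11×10^-3) = 1.268×10^-11 F, I_d = (1.268×10^-11)(2.29×10^7) = 2.90×10^-4 A.

2.90×10^-4 A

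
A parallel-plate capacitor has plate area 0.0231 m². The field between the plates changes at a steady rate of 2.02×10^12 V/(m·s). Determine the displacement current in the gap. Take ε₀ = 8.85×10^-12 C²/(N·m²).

0.413 A

With a uniform field, Φ_E = EA, so I_d = ε₀ A dE/dt = 0.413 A.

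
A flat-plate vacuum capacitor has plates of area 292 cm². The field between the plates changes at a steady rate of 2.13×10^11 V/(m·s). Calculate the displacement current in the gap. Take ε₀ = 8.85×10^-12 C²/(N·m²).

With a uniform field, Φ_E = EA, so I_d = ε₀ A dE/dt = 0.0550 A.

0.0550 A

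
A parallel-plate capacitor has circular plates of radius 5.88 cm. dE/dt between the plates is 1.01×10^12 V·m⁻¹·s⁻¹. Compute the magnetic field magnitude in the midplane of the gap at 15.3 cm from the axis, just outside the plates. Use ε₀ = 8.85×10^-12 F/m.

Total displacement current: I_d = ε₀(πR²)(dE/dt) = (8.85×10^-12)(0.01086)(1.01×10^12) = 0.09707 A.
For r ≥ R the full I_d is enclosed: B = μ₀ I_d/(2πr) = (4π×10^-7)(0.09707)/(2π·0.153) = 1.27×10^-7 T.

1.27×10^-7 T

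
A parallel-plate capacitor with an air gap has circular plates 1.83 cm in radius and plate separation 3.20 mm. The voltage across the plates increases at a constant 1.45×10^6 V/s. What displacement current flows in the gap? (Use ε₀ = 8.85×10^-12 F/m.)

4.22×10^-6 A

C = ε₀A/d = (8.85×10^-12)(1.052×10^-3)/(3.20×10^-3) = 2.909×10^-12 F.
I_d = C dV/dt = (2.909×10^-12)(1.45×10^6) = 4.22×10^-6 A.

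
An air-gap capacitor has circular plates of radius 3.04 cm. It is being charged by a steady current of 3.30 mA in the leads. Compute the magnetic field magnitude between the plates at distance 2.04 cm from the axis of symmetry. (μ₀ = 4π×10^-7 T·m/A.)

No conduction current crosses the gap, so I_d there equals the 3.30×10^-3 A in the leads.
For r < R the Ampère–Maxwell law gives B(2πr) = μ₀ I_d (r²/R²), so B = μ₀ I_d r/(2πR²) = (4π×10^-7)(3.30×10^-3)(0.0204)/(2π·0.0304²) = 1.46×10^-8 T.

1.46×10^-8 T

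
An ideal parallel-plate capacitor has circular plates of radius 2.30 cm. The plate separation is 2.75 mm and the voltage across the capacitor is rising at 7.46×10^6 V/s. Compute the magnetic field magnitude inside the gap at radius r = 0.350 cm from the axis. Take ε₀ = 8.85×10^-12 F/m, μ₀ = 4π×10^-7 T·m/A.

With E = V/d, dE/dt = 2.713×10^9 V/(m·s) and πR² = 1.662×10^-3 m², giving I_d = ε₀ πR² dE/dt = 3.990×10^-5 A.
For r < R the Ampère–Maxwell law gives B(2πr) = μ₀ I_d (r²/R²), so B = μ₀ I_d r/(2πR²) = (4π×10^-7)(3.990×10^-5)(3.50×10^-3)/(2π·0.0230²) = 5.28×10^-11 T.

5.28×10^-11 T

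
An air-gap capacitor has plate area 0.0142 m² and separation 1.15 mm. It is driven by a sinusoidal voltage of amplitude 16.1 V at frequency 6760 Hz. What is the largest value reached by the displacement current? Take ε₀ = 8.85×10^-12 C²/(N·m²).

7.47×10^-5 A

(dE/dt)_max = V₀ω/d = 5.946×10^8 V/(m·s); ω = 2πf = 4.247×10^4 rad/s.
I_d,max = ε₀ A (dE/dt)_max = (8.85×10^-12)(0.0142)(5.946×10^8) = 7.47×10^-5 A.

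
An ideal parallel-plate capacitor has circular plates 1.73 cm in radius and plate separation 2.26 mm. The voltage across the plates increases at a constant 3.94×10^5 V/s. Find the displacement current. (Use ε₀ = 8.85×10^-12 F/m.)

The displacement current equals the charging current C dV/dt. With C = ε₀A/d = (8.85×10^-12)(9.402×10^-4)/(2.26×10^-3) = 3.682×10^-12 F, I_d = (3.682×10^-12)(3.94×10^5) = 1.45×10^-6 A.

1.45×10^-6 A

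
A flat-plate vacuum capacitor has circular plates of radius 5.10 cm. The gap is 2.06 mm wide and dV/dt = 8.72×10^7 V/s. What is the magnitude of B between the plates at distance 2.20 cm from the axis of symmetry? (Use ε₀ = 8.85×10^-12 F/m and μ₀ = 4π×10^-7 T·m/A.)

5.18×10^-9 T

I_d = C dV/dt with C = ε₀πR²/d = 3.510×10^-11 F, so I_d = (3.510×10^-11)(8.72×10^7) = 3.061×10^-3 A.
For r < R the Ampère–Maxwell law gives B(2πr) = μ₀ I_d (r²/R²), so B = μ₀ I_d r/(2πR²) = (4π×10^-7)(3.061×10^-3)(0.0220)/(2π·0.0510²) = 5.18×10^-9 T.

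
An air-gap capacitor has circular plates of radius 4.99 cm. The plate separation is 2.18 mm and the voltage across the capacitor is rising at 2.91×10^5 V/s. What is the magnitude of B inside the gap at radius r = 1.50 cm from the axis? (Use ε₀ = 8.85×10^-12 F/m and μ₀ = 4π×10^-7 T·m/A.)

With E = V/d, dE/dt = 1.335×10^8 V/(m·s) and πR² = 7.823×10^-3 m², giving I_d = ε₀ πR² dE/dt = 9.243×10^-6 A.
For r < R the Ampère–Maxwell law gives B(2πr) = μ₀ I_d (r²/R²), so B = μ₀ I_d r/(2πR²) = (4π×10^-7)(9.243×10^-6)(0.0150)/(2π·0.0499²) = 1.11×10^-11 T.

1.11×10^-11 T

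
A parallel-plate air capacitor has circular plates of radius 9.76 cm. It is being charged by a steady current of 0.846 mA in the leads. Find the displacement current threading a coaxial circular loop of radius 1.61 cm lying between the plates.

2.30×10^-5 A

Between the plates the displacement current equals the wire current: I_d = 0.846 mA = 8.46×10^-4 A.
The field is uniform, so I_d,enc = I_d (r/R)² = (8.46×10^-4)(1.61/9.76)² = 2.30×10^-5 A.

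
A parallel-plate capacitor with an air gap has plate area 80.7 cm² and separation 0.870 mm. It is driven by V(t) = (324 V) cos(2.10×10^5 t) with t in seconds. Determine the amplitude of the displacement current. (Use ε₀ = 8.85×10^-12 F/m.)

The displacement current equals the conduction current C dV/dt, which peaks at C V₀ ω.
With C = ε₀A/d = (8.85×10^-12)(8.07×10^-3)/(8.70×10^-4) = 8.209×10^-11 F and ω = 2.10×10^5 rad/s, I_d,max = (8.209×10^-11)(324)(2.10×10^5) = 5.59×10^-3 A.

5.59×10^-3 A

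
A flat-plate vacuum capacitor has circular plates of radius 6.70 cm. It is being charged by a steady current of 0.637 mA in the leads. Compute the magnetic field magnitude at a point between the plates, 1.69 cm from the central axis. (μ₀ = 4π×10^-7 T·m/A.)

No conduction current crosses the gap, so I_d there equals the 6.37×10^-4 A in the leads.
For r < R the Ampère–Maxwell law gives B(2πr) = μ₀ I_d (r²/R²), so B = μ₀ I_d r/(2πR²) = (4π×10^-7)(6.37×10^-4)(0.0169)/(2π·0.0670²) = 4.80×10^-10 T.

4.80×10^-10 T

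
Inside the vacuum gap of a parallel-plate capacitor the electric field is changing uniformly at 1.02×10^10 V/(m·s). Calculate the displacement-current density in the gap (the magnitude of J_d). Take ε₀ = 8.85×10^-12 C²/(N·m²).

0.0903 A/m²

The displacement-current density is ε₀ ∂E/∂t = (8.85×10^-12)(1.02×10^10) = 0.0903 A/m².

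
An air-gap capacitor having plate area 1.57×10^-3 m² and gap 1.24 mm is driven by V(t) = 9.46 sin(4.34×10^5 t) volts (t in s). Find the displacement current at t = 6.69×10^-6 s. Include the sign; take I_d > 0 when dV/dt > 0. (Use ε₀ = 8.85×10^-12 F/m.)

C = ε₀A/d = (8.85×10^-12)(1.57×10^-3)/(1.24×10^-3) = 1.121×10^-11 F. dV/dt = V₀ω·cos(ωt); at ωt = 2.90346 rad this factor is -0.9718.
I_d = C dV/dt = (1.121×10^-11)(9.46)(4.34×10^5)(-0.9718) = -4.47×10^-5 A.

-4.47×10^-5 A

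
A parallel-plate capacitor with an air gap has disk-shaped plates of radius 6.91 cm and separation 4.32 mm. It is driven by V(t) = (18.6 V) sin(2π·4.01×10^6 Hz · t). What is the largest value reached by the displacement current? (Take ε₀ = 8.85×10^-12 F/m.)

(dE/dt)_max = V₀ω/d = 1.085×10^11 V/(m·s); ω = 2πf = 2.520×10^7 rad/s.
I_d,max = ε₀ A (dE/dt)_max = (8.85×10^-12)(0.01500)(1.085×10^11) = 0.0144 A.

0.0144 A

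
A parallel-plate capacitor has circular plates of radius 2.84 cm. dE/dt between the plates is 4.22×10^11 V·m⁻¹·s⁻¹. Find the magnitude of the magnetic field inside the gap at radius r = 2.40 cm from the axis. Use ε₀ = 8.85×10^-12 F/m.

I_d = ε₀ dΦ_E/dt = ε₀ πR² (dE/dt) = (8.85×10^-12)(2.534×10^-3)(4.22×10^11) = 9.464×10^-3 A through the full plate area.
For r < R the Ampère–Maxwell law gives B(2πr) = μ₀ I_d (r²/R²), so B = μ₀ I_d r/(2πR²) = (4π×10^-7)(9.464×10^-3)(0.0240)/(2π·0.0284²) = 5.63×10^-8 T.

5.63×10^-8 T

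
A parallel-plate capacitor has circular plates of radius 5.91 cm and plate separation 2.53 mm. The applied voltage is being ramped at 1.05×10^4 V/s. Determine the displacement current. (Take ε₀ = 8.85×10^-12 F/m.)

The displacement current equals the charging current C dV/dt. With C = ε₀A/d = (8.85×10^-12)(0.01097)/(2.53×10^-3) = 3.837×10^-11 F, I_d = (3.837×10^-11)(1.05×10^4) = 4.03×10^-7 A.

4.03×10^-7 A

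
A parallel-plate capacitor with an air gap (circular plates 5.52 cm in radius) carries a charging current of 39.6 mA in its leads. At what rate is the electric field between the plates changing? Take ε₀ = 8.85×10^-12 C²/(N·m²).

4.67×10^11 V/(m·s)

By continuity, I_d in the gap equals the 39.6 mA flowing in the wire.
Then dE/dt = I_d/(ε₀A) = 4.67×10^11 V/(m·s).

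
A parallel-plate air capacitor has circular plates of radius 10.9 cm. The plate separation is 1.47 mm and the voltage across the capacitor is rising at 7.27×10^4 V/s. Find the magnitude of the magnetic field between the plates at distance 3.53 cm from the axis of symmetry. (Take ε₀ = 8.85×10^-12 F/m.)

With E = V/d, dE/dt = 4.946×10^7 V/(m·s) and πR² = 0.03733 m², giving I_d = ε₀ πR² dE/dt = 1.634×10^-5 A.
An Ampèrian loop of radius r encloses a fraction (r/R)² of I_d. Then B·2πr = μ₀ I_d (r/R)², giving B = μ₀ I_d r/(2πR²) = 9.71×10^-12 T.

9.71×10^-12 T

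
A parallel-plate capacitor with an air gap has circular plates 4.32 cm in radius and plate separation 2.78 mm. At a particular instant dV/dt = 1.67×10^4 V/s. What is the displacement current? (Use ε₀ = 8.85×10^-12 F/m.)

E = V/d so dE/dt = (dV/dt)/d = 6.007×10^6 V/(m·s), and I_d = ε₀ A dE/dt = (8.85×10^-12)(5.863×10^-3)(6.007×10^6) = 3.12×10^-7 A.

3.12×10^-7 A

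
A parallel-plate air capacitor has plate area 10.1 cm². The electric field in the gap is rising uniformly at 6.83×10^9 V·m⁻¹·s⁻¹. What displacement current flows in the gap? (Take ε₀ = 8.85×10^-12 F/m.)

6.10×10^-5 A

I_d = ε₀ A (dE/dt) = (8.85×10^-12)(1.01×10^-3 m²)(6.83×10^9) = 6.10×10^-5 A.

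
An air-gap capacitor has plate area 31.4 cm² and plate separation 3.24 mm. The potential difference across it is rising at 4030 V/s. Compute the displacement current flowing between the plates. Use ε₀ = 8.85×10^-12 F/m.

C = ε₀A/d = (8.85×10^-12)(3.14×10^-3)/(3.24×10^-3) = 8.577×10^-12 F.
I_d = C dV/dt = (8.577×10^-12)(4030) = 3.46×10^-8 A.

3.46×10^-8 A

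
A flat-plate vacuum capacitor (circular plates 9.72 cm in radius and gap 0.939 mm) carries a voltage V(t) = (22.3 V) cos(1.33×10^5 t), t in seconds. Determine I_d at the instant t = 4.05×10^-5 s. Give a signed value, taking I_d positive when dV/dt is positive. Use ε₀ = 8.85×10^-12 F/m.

6.48×10^-4 A

dE/dt = (V₀ω/d)·−sin(ωt) with ωt = 5.3865 rad: (22.3)(1.33×10^5)(0.7813)/(9.39×10^-4) = 2.468×10^9 V/(m·s).
I_d = ε₀ A dE/dt = (8.85×10^-12)(0.02968)(2.468×10^9) = 6.48×10^-4 A.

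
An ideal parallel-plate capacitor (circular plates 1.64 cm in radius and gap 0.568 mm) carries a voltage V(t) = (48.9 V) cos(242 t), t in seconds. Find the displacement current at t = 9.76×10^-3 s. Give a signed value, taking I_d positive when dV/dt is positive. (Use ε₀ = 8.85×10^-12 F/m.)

-1.10×10^-7 A

dE/dt = (V₀ω/d)·−sin(ωt) with ωt = 2.36192 rad: (48.9)(242)(-0.7030)/(5.68×10^-4) = -1.465×10^7 V/(m·s).
I_d = ε₀ A dE/dt = (8.85×10^-12)(8.450×10^-4)(-1.465×10^7) = -1.10×10^-7 A.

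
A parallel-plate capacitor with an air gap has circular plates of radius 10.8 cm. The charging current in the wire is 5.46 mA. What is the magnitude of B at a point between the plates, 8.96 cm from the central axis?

Between the plates the displacement current equals the wire current: I_d = 5.46 mA = 5.46×10^-3 A.
An Ampèrian loop of radius r encloses a fraction (r/R)² of I_d. Then B·2πr = μ₀ I_d (r/R)², giving B = μ₀ I_d r/(2πR²) = 8.39×10^-9 T.

8.39×10^-9 T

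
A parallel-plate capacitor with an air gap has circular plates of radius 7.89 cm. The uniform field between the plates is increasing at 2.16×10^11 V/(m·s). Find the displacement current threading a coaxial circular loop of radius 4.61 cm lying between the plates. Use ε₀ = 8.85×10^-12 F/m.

I_d = ε₀ dΦ_E/dt = ε₀ πR² (dE/dt) = (8.85×10^-12)(0.01956)(2.16×10^11) = 0.03739 A through the full plate area.
The field is uniform, so I_d,enc = I_d (r/R)² = (0.03739)(4.61/7.89)² = 0.0128 A.

0.0128 A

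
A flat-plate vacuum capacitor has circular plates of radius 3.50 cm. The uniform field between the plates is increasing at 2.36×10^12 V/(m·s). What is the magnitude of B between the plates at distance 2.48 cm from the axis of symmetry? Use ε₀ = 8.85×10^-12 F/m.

3.25×10^-7 T

Total displacement current: I_d = ε₀(πR²)(dE/dt) = (8.85×10^-12)(3.848×10^-3)(2.36×10^12) = 0.08037 A.
An Ampèrian loop of radius r encloses a fraction (r/R)² of I_d. Then B·2πr = μ₀ I_d (r/R)², giving B = μ₀ I_d r/(2πR²) = 3.25×10^-7 T.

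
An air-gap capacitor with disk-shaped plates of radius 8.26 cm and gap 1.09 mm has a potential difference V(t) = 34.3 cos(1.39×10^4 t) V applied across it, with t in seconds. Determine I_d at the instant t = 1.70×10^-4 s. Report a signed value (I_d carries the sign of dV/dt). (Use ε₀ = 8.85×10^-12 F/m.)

-5.83×10^-5 A

dE/dt = (V₀ω/d)·−sin(ωt) with ωt = 2.363 rad: (34.3)(1.39×10^4)(-0.7023)/(1.09×10^-3) = -3.072×10^8 V/(m·s).
I_d = ε₀ A dE/dt = (8.85×10^-12)(0.02143)(-3.072×10^8) = -5.83×10^-5 A.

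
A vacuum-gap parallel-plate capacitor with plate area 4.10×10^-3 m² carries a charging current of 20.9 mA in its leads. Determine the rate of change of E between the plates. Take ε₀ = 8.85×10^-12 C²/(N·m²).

5.76×10^11 V/(m·s)

The displacement current between the plates equals the conduction current, I_d = 20.9 mA.
Then dE/dt = I_d/(ε₀A) = 5.76×10^11 V/(m·s).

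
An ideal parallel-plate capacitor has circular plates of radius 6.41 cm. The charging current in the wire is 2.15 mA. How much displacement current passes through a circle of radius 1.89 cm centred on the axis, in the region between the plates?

By continuity the displacement current in the gap matches the conduction current: I_d = 2.15×10^-3 A.
The field is uniform, so I_d,enc = I_d (r/R)² = (2.15×10^-3)(1.89/6.41)² = 1.87×10^-4 A.

1.87×10^-4 A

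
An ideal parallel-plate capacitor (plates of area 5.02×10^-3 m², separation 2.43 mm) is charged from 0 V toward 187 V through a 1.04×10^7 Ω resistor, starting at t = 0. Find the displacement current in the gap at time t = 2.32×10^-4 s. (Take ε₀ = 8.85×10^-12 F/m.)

5.31×10^-6 A

C = ε₀A/d = (8.85×10^-12)(5.02×10^-3)/(2.43×10^-3) = 1.828×10^-11 F and τ = RC = 1.901×10^-4 s. I_d in the gap equals the RC charging current.
I_d(t) = (V₀/R) e^(−t/τ) = 1.798×10^-5 · e^(−1.220) = 5.31×10^-6 A.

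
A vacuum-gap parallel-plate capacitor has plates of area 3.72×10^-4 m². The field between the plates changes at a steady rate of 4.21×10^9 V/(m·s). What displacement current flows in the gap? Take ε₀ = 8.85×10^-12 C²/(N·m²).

With a uniform field, Φ_E = EA, so I_d = ε₀ A dE/dt = 1.39×10^-5 A.

1.39×10^-5 A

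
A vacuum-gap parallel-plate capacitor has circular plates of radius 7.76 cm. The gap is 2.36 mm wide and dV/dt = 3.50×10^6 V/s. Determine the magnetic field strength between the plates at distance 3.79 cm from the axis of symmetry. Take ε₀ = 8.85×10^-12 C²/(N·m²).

dE/dt = (dV/dt)/d = 1.483×10^9 V/(m·s); I_d = ε₀(πR²)(dE/dt) = (8.85×10^-12)(0.01892)(1.483×10^9) = 2.483×10^-4 A.
For r < R the Ampère–Maxwell law gives B(2πr) = μ₀ I_d (r²/R²), so B = μ₀ I_d r/(2πR²) = (4π×10^-7)(2.483×10^-4)(0.0379)/(2π·0.0776²) = 3.13×10^-10 T.

3.13×10^-10 T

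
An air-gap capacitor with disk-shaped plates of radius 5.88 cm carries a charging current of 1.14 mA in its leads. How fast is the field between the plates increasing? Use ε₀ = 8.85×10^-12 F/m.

1.19×10^10 V/(m·s)

The displacement current between the plates equals the conduction current, I_d = 1.14 mA.
Inverting I_d = ε₀ A dE/dt gives dE/dt = 1.14×10^-3 / (8.85×10^-12 · 0.01086) = 1.19×10^10 V/(m·s).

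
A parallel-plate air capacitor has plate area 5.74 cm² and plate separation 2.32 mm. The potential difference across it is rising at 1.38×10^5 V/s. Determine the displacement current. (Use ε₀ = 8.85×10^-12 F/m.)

The displacement current equals the charging current C dV/dt. With C = ε₀A/d = (8.85×10^-12)(5.74×10^-4)/(2.32×10^-3) = 2.190×10^-12 F, I_d = (2.190×10^-12)(1.38×10^5) = 3.02×10^-7 A.

3.02×10^-7 A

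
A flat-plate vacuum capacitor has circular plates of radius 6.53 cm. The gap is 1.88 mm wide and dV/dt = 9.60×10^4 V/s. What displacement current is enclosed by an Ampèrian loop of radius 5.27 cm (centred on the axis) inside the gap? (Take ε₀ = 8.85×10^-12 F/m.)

3.94×10^-6 A

I_d = C dV/dt with C = ε₀πR²/d = 6.308×10^-11 F, so I_d = (6.308×10^-11)(9.60×10^4) = 6.056×10^-6 A.
Through an area πr² the displacement current is I_d·(πr²/πR²) = I_d (r/R)² = 3.94×10^-6 A.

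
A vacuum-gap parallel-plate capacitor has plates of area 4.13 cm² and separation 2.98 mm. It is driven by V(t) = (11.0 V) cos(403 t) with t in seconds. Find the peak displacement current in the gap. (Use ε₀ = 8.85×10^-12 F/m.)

5.44×10^-9 A

C = ε₀A/d = (8.85×10^-12)(4.13×10^-4)/(2.98×10^-3) = 1.227×10^-12 F; ω = 403 rad/s.
I_d = C dV/dt, so |I_d|_max = C V₀ ω = (1.227×10^-12)(11.0)(403) = 5.44×10^-9 A.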